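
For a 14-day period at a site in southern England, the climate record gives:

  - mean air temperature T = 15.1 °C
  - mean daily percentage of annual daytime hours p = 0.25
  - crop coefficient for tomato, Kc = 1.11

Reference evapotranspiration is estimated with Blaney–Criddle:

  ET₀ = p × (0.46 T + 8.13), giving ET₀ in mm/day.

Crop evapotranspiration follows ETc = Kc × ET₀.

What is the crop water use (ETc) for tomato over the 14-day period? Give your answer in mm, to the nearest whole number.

ET₀ = 0.25 × (0.46 × 15.1 + 8.13) = 0.25 × 15.076 = 3.7690 mm/d
ETc = Kc × ET₀ = 1.11 × 3.7690 = 4.1836 mm/d
Over 14 days: 4.1836 × 14 = 58.570 mm

59 mm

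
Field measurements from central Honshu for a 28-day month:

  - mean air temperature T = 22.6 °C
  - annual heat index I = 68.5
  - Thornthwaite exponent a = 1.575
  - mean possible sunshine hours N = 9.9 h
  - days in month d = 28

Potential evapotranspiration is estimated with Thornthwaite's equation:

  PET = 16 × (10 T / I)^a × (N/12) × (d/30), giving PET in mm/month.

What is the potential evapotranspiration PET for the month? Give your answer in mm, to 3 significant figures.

10T/I = 10 × 22.6 / 68.5 = 3.2993
(10T/I)^a = 3.2993^1.575 = 6.5541
Uncorrected PET = 16 × 6.5541 = 104.866 mm
Correction = (N/12)(d/30) = (9.9/12)(28/30) = 0.7700
PET = 104.866 × 0.7700 = 80.747 mm/month

80.7 mm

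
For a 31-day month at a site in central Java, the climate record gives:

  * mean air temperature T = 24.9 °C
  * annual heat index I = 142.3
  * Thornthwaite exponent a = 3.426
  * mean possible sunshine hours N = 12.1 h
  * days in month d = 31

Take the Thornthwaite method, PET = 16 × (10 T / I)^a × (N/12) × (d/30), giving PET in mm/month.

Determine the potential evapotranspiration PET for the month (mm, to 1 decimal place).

10T/I = 10 × 24.9 / 142.3 = 1.7498
(10T/I)^a = 1.7498^3.426 = 6.7995
Uncorrected PET = 16 × 6.7995 = 108.792 mm
Correction = (N/12)(d/30) = (12.1/12)(31/30) = 1.0419
PET = 108.792 × 1.0419 = 113.350 mm/month

113.4 mm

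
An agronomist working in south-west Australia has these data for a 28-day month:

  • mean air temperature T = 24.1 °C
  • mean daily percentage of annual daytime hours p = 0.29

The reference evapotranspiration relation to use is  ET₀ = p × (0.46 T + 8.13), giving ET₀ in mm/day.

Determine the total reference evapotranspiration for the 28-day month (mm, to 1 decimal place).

156.0 mm

ET₀ = 0.29 × (0.46 × 24.1 + 8.13) = 0.29 × 19.216 = 5.5726 mm/d
Monthly total = 5.5726 × 28 = 156.033 mm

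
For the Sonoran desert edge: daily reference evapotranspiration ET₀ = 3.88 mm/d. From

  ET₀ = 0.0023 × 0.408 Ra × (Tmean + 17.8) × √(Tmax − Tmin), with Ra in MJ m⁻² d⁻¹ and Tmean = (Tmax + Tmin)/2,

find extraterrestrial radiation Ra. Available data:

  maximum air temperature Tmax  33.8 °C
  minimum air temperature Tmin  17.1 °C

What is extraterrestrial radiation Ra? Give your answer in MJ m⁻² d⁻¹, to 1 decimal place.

23.4 MJ m⁻² d⁻¹

Tmean = (33.8+17.1)/2 = 25.45 °C; ΔT = 16.7
Ra = ET₀ / [0.0023 × 0.408 × (Tmean+17.8) × √ΔT]
   = 3.88 / (0.0023 × 0.408 × 43.25 × 4.0866) = 23.394 MJ m⁻² d⁻¹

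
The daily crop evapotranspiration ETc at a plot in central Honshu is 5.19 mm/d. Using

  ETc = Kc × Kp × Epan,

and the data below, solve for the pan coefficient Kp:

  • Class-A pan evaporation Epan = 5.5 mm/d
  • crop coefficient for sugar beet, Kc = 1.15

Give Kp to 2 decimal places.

ETc = Kc × Kp × Epan  ⇒  Kp = ETc / (Kc × Epan)
Kp = 5.19 / (1.15 × 5.5) = 5.19 / 6.325 = 0.8206

0.82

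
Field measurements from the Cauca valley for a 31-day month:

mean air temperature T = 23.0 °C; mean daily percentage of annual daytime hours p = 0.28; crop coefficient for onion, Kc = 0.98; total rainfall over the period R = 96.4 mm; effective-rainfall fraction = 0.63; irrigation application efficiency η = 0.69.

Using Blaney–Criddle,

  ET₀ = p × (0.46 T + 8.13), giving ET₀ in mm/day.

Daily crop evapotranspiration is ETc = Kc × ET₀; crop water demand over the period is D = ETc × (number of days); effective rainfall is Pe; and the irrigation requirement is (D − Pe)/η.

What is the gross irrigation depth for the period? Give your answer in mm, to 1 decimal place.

142.6 mm

ET₀ = 0.28 × (0.46 × 23.0 + 8.13) = 0.28 × 18.710 = 5.2388 mm/d
ETc = Kc × ET₀ = 0.98 × 5.2388 = 5.1340 mm/d
Crop demand D = ETc × 31 d = 5.1340 × 31 = 159.154 mm
Pe = 0.63 × 96.4 = 60.732 mm
D − Pe = 159.154 − 60.732 = 98.422 mm
Gross irrigation = 98.422 / 0.69 = 142.641 mm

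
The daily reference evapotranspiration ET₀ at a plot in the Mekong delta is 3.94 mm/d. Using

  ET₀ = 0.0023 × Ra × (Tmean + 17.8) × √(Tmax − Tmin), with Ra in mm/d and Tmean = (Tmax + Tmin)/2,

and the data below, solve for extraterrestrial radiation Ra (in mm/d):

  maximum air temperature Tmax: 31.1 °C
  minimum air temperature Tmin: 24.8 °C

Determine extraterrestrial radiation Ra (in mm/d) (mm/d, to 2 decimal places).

Tmean = 27.95 °C; √ΔT = 2.5100
Ra = ET₀ / [0.0023 × (Tmean+17.8) × √ΔT] = 3.94 / (0.0023 × 45.75 × 2.5100) = 14.918 mm/d

14.92 mm/d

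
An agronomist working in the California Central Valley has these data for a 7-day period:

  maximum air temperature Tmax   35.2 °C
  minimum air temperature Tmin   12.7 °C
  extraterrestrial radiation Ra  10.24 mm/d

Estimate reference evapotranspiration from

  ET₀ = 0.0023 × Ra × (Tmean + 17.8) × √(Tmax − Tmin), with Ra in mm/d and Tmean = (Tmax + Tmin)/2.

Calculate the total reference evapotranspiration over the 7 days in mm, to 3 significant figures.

32.6 mm

Tmean = (35.2 + 12.7)/2 = 23.95 °C
ET₀ = 0.0023 × 10.24 × (23.95 + 17.8) × √22.5 = 0.0023 × 10.24 × 41.75 × 4.7434 = 4.6642 mm/d
Over 7 days: 4.6642 × 7 = 32.649 mm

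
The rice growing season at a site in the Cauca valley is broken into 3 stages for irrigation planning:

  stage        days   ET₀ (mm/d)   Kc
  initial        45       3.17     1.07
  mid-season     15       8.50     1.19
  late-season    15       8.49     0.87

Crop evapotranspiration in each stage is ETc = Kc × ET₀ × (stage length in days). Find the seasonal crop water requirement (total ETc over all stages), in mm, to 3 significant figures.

415 mm

initial: 1.07 × 3.17 × 45 = 152.64 mm
mid-season: 1.19 × 8.50 × 15 = 151.73 mm
late-season: 0.87 × 8.49 × 15 = 110.79 mm
Seasonal total = 415.16 mm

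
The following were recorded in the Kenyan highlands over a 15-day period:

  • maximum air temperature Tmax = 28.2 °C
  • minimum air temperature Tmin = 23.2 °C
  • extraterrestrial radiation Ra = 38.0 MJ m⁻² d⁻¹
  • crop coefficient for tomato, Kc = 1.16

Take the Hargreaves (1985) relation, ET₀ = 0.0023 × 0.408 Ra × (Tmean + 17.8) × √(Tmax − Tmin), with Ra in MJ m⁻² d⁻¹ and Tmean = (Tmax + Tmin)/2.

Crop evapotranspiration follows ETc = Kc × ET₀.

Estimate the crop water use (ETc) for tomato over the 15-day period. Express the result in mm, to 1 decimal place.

Tmean = (28.2 + 23.2)/2 = 25.70 °C
0.408 Ra = 0.408 × 38.0 = 15.5040 mm/d equivalent
ET₀ = 0.0023 × 15.5040 × (25.70 + 17.8) × √5.0 = 0.0023 × 15.5040 × 43.50 × 2.2361 = 3.4686 mm/d
ETc = Kc × ET₀ = 1.16 × 3.4686 = 4.0236 mm/d
Over 15 days: 4.0236 × 15 = 60.354 mm

60.4 mm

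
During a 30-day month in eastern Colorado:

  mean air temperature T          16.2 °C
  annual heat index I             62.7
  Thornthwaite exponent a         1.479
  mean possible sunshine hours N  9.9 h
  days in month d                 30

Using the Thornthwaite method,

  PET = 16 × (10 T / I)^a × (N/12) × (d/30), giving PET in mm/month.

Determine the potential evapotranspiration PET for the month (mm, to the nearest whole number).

54 mm

10T/I = 10 × 16.2 / 62.7 = 2.5837
(10T/I)^a = 2.5837^1.479 = 4.0710
Uncorrected PET = 16 × 4.0710 = 65.136 mm
Correction = (N/12)(d/30) = (9.9/12)(30/30) = 0.8250
PET = 65.136 × 0.8250 = 53.737 mm/month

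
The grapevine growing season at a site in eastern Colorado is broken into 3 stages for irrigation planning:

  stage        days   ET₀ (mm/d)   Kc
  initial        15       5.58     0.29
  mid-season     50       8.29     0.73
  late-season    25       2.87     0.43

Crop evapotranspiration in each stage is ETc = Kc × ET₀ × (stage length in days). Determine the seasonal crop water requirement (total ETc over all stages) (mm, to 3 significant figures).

358 mm

initial: 0.29 × 5.58 × 15 = 24.27 mm
mid-season: 0.73 × 8.29 × 50 = 302.59 mm
late-season: 0.43 × 2.87 × 25 = 30.85 mm
Seasonal total = 357.71 mm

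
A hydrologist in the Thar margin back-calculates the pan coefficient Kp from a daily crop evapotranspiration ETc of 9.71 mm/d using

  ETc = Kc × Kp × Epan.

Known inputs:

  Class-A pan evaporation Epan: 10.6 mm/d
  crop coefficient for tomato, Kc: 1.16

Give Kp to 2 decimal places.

0.79

ETc = Kc × Kp × Epan  ⇒  Kp = ETc / (Kc × Epan)
Kp = 9.71 / (1.16 × 10.6) = 9.71 / 12.296 = 0.7897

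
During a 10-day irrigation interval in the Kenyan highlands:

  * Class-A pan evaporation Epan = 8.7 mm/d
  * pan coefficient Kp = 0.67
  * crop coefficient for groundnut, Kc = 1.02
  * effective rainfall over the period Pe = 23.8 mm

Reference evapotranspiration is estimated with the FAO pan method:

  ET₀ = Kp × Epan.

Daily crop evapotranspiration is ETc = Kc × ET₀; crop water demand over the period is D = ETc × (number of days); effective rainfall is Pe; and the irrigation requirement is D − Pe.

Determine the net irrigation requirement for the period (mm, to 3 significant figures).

ET₀ = 0.67 × 8.7 = 5.8290 mm/d
ETc = Kc × ET₀ = 1.02 × 5.8290 = 5.9456 mm/d
Crop demand D = ETc × 10 d = 5.9456 × 10 = 59.456 mm
D − Pe = 59.456 − 23.8 = 35.656 mm

35.7 mm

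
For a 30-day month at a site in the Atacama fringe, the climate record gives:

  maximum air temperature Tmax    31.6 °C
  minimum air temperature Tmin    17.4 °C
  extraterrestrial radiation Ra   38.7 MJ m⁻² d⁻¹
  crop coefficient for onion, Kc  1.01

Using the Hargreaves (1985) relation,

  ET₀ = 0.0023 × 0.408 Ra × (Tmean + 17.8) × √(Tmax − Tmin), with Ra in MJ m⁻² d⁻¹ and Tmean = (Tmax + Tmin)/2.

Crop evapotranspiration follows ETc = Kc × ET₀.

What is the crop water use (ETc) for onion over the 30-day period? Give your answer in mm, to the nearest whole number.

Tmean = (31.6 + 17.4)/2 = 24.50 °C
0.408 Ra = 0.408 × 38.7 = 15.7896 mm/d equivalent
ET₀ = 0.0023 × 15.7896 × (24.50 + 17.8) × √14.2 = 0.0023 × 15.7896 × 42.30 × 3.7683 = 5.7888 mm/d
ETc = Kc × ET₀ = 1.01 × 5.7888 = 5.8467 mm/d
Over 30 days: 5.8467 × 30 = 175.401 mm

175 mm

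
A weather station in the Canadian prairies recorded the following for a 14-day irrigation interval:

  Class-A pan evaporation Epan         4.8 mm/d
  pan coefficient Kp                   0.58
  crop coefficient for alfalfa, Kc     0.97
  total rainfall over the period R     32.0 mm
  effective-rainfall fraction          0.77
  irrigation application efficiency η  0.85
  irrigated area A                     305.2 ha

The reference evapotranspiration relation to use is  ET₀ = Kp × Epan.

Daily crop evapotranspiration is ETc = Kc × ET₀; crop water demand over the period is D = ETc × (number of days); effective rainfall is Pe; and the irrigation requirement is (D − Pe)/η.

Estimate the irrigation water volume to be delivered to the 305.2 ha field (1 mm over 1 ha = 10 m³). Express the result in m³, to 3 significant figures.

ET₀ = 0.58 × 4.8 = 2.7840 mm/d
ETc = Kc × ET₀ = 0.97 × 2.7840 = 2.7005 mm/d
Crop demand D = ETc × 14 d = 2.7005 × 14 = 37.807 mm
Pe = 0.77 × 32.0 = 24.640 mm
D − Pe = 37.807 − 24.640 = 13.167 mm
Gross irrigation = 13.167 / 0.85 = 15.491 mm
Volume = 15.491 mm × 305.2 ha × 10 = 47278.5 m³

47300 m³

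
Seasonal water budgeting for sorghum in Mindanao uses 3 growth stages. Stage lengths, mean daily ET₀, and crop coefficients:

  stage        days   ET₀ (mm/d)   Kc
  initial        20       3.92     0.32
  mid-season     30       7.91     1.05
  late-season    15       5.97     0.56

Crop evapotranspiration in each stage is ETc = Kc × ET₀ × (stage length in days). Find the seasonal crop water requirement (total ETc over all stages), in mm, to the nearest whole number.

initial: 0.32 × 3.92 × 20 = 25.09 mm
mid-season: 1.05 × 7.91 × 30 = 249.17 mm
late-season: 0.56 × 5.97 × 15 = 50.15 mm
Seasonal total = 324.41 mm

324 mm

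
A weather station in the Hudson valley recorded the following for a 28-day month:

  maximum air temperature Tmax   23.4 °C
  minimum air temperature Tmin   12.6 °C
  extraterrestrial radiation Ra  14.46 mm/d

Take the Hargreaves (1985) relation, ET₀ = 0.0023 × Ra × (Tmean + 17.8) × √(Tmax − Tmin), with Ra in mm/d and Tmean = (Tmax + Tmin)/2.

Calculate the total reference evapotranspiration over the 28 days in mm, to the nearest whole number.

Tmean = (23.4 + 12.6)/2 = 18.00 °C
ET₀ = 0.0023 × 14.46 × (18.00 + 17.8) × √10.8 = 0.0023 × 14.46 × 35.80 × 3.2863 = 3.9128 mm/d
Over 28 days: 3.9128 × 28 = 109.558 mm

110 mm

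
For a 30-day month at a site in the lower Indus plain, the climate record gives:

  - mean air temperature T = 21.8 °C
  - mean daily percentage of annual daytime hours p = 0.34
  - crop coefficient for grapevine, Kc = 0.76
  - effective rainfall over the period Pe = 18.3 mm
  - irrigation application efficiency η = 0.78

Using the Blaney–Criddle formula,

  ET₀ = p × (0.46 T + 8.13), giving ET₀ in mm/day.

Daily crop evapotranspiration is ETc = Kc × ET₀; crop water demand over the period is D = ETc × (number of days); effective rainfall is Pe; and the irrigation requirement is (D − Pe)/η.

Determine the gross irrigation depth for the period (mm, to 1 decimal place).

ET₀ = 0.34 × (0.46 × 21.8 + 8.13) = 0.34 × 18.158 = 6.1737 mm/d
ETc = Kc × ET₀ = 0.76 × 6.1737 = 4.6920 mm/d
Crop demand D = ETc × 30 d = 4.6920 × 30 = 140.760 mm
D − Pe = 140.760 − 18.3 = 122.460 mm
Gross irrigation = 122.460 / 0.78 = 157.000 mm

157.0 mm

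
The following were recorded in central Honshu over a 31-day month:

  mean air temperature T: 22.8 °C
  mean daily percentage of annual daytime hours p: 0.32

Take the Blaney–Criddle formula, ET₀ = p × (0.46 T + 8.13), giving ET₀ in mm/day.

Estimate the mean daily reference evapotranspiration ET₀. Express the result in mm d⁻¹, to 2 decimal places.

5.96 mm d⁻¹

ET₀ = 0.32 × (0.46 × 22.8 + 8.13) = 0.32 × 18.618 = 5.9578 mm/d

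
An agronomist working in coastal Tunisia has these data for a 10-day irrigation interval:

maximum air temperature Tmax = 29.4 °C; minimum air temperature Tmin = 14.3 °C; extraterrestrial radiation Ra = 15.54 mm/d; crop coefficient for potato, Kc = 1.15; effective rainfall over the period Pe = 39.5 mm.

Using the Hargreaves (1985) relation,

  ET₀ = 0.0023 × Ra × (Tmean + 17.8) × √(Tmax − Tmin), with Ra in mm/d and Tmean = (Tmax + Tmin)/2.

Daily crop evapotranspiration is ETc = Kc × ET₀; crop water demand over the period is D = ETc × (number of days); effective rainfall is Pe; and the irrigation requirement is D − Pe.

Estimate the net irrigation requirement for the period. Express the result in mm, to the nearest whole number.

Tmean = (29.4 + 14.3)/2 = 21.85 °C
ET₀ = 0.0023 × 15.54 × (21.85 + 17.8) × √15.1 = 0.0023 × 15.54 × 39.65 × 3.8859 = 5.5070 mm/d
ETc = Kc × ET₀ = 1.15 × 5.5070 = 6.3331 mm/d
Crop demand D = ETc × 10 d = 6.3331 × 10 = 63.331 mm
D − Pe = 63.331 − 39.5 = 23.831 mm

24 mm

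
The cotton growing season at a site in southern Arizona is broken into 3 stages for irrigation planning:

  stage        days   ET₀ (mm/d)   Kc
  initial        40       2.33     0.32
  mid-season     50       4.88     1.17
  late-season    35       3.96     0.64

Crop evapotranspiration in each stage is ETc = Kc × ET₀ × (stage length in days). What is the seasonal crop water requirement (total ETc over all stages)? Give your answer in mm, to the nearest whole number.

initial: 0.32 × 2.33 × 40 = 29.82 mm
mid-season: 1.17 × 4.88 × 50 = 285.48 mm
late-season: 0.64 × 3.96 × 35 = 88.70 mm
Seasonal total = 404.00 mm

404 mm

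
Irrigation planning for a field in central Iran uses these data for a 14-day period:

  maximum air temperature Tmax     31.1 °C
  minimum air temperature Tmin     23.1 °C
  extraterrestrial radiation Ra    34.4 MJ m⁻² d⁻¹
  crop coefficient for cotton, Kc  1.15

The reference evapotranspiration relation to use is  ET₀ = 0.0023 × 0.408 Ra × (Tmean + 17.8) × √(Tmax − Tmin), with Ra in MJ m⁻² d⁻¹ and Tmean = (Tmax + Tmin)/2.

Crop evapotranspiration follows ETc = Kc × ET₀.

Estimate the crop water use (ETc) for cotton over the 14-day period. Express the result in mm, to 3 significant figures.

66.0 mm

Tmean = (31.1 + 23.1)/2 = 27.10 °C
0.408 Ra = 0.408 × 34.4 = 14.0352 mm/d equivalent
ET₀ = 0.0023 × 14.0352 × (27.10 + 17.8) × √8.0 = 0.0023 × 14.0352 × 44.90 × 2.8284 = 4.0995 mm/d
ETc = Kc × ET₀ = 1.15 × 4.0995 = 4.7144 mm/d
Over 14 days: 4.7144 × 14 = 66.002 mm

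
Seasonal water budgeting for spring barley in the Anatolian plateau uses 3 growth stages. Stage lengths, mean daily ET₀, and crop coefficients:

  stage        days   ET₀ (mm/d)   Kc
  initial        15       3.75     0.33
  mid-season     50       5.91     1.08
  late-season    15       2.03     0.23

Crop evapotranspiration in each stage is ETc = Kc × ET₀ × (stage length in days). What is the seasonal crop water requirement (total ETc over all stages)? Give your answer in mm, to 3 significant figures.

345 mm

initial: 0.33 × 3.75 × 15 = 18.56 mm
mid-season: 1.08 × 5.91 × 50 = 319.14 mm
late-season: 0.23 × 2.03 × 15 = 7.00 mm
Seasonal total = 344.70 mm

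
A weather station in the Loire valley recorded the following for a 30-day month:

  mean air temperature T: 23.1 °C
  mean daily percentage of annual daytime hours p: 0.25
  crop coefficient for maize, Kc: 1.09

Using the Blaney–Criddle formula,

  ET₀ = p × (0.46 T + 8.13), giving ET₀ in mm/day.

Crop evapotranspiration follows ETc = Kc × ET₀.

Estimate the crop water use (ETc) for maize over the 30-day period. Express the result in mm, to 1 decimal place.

153.3 mm

ET₀ = 0.25 × (0.46 × 23.1 + 8.13) = 0.25 × 18.756 = 4.6890 mm/d
ETc = Kc × ET₀ = 1.09 × 4.6890 = 5.1110 mm/d
Over 30 days: 5.1110 × 30 = 153.330 mm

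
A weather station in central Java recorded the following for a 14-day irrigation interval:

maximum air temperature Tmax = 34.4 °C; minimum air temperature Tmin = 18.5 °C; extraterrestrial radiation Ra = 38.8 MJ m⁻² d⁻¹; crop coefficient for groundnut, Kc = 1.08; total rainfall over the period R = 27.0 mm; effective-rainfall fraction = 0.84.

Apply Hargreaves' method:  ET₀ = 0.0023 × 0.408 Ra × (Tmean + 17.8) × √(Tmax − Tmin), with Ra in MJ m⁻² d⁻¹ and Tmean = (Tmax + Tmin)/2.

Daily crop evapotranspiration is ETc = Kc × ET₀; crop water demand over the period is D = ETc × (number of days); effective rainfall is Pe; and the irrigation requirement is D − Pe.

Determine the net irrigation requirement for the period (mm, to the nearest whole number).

Tmean = (34.4 + 18.5)/2 = 26.45 °C
0.408 Ra = 0.408 × 38.8 = 15.8304 mm/d equivalent
ET₀ = 0.0023 × 15.8304 × (26.45 + 17.8) × √15.9 = 0.0023 × 15.8304 × 44.25 × 3.9875 = 6.4244 mm/d
ETc = Kc × ET₀ = 1.08 × 6.4244 = 6.9384 mm/d
Crop demand D = ETc × 14 d = 6.9384 × 14 = 97.138 mm
Pe = 0.84 × 27.0 = 22.680 mm
D − Pe = 97.138 − 22.680 = 74.458 mm

74 mm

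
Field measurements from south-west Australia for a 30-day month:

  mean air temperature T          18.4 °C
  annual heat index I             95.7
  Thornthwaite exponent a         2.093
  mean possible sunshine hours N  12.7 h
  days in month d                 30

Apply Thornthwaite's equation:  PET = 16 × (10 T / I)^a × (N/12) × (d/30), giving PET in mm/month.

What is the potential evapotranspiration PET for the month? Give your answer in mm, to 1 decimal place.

10T/I = 10 × 18.4 / 95.7 = 1.9227
(10T/I)^a = 1.9227^2.093 = 3.9285
Uncorrected PET = 16 × 3.9285 = 62.856 mm
Correction = (N/12)(d/30) = (12.7/12)(30/30) = 1.0583
PET = 62.856 × 1.0583 = 66.521 mm/month

66.5 mm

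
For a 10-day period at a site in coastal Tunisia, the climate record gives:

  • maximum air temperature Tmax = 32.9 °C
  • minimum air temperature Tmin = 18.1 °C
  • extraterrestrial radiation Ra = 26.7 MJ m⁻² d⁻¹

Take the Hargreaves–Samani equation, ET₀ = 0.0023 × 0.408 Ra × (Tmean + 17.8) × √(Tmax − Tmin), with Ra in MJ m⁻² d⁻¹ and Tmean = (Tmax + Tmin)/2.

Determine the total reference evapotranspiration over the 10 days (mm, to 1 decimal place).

Tmean = (32.9 + 18.1)/2 = 25.50 °C
0.408 Ra = 0.408 × 26.7 = 10.8936 mm/d equivalent
ET₀ = 0.0023 × 10.8936 × (25.50 + 17.8) × √14.8 = 0.0023 × 10.8936 × 43.30 × 3.8471 = 4.1737 mm/d
Over 10 days: 4.1737 × 10 = 41.737 mm

41.7 mm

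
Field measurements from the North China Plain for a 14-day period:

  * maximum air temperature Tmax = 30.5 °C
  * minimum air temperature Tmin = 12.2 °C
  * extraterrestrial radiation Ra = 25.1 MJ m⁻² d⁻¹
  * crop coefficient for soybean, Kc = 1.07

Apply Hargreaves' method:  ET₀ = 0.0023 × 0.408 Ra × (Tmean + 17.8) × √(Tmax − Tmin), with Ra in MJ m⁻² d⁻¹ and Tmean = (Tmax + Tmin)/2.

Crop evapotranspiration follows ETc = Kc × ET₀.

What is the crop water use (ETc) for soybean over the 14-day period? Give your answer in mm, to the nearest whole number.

Tmean = (30.5 + 12.2)/2 = 21.35 °C
0.408 Ra = 0.408 × 25.1 = 10.2408 mm/d equivalent
ET₀ = 0.0023 × 10.2408 × (21.35 + 17.8) × √18.3 = 0.0023 × 10.2408 × 39.15 × 4.2778 = 3.9447 mm/d
ETc = Kc × ET₀ = 1.07 × 3.9447 = 4.2208 mm/d
Over 14 days: 4.2208 × 14 = 59.091 mm

59 mm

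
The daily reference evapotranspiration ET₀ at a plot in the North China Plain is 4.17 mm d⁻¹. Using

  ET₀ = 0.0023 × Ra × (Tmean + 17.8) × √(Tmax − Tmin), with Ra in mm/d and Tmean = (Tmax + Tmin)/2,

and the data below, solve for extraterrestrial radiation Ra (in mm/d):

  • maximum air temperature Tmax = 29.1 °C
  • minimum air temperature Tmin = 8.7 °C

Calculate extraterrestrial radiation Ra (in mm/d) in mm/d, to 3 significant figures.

Tmean = 18.90 °C; √ΔT = 4.5166
Ra = ET₀ / [0.0023 × (Tmean+17.8) × √ΔT] = 4.17 / (0.0023 × 36.70 × 4.5166) = 10.938 mm/d

10.9 mm/d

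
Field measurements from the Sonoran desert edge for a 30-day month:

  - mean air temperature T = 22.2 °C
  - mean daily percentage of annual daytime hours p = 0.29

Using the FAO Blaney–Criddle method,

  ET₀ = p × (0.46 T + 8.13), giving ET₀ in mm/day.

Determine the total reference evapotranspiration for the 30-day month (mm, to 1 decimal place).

ET₀ = 0.29 × (0.46 × 22.2 + 8.13) = 0.29 × 18.342 = 5.3192 mm/d
Monthly total = 5.3192 × 30 = 159.576 mm

159.6 mm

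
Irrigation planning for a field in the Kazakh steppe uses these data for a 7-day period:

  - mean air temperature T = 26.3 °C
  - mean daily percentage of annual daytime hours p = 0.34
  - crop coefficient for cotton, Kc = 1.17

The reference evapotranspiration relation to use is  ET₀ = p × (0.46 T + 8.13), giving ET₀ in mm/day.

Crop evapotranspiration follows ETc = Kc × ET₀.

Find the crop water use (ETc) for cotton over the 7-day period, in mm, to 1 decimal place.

56.3 mm

ET₀ = 0.34 × (0.46 × 26.3 + 8.13) = 0.34 × 20.228 = 6.8775 mm/d
ETc = Kc × ET₀ = 1.17 × 6.8775 = 8.0467 mm/d
Over 7 days: 8.0467 × 7 = 56.327 mm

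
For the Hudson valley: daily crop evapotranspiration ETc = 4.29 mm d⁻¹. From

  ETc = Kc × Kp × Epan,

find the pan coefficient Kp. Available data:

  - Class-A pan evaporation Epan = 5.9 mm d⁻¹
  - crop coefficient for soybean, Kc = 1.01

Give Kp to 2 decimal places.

0.72

ETc = Kc × Kp × Epan  ⇒  Kp = ETc / (Kc × Epan)
Kp = 4.29 / (1.01 × 5.9) = 4.29 / 5.959 = 0.7199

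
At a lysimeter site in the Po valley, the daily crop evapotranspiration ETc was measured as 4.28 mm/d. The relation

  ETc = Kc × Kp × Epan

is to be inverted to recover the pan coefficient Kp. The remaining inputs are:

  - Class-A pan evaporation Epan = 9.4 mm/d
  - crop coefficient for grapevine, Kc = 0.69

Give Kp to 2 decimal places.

ETc = Kc × Kp × Epan  ⇒  Kp = ETc / (Kc × Epan)
Kp = 4.28 / (0.69 × 9.4) = 4.28 / 6.486 = 0.6599

0.66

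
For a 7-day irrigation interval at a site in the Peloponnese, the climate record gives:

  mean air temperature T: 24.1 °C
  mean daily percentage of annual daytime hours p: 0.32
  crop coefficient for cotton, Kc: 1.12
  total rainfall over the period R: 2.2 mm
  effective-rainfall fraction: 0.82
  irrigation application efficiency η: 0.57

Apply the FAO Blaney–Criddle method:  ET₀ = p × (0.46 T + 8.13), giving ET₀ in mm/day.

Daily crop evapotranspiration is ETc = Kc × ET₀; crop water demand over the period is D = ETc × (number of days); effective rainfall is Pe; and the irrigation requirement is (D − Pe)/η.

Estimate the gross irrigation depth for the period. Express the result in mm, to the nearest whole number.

81 mm

ET₀ = 0.32 × (0.46 × 24.1 + 8.13) = 0.32 × 19.216 = 6.1491 mm/d
ETc = Kc × ET₀ = 1.12 × 6.1491 = 6.8870 mm/d
Crop demand D = ETc × 7 d = 6.8870 × 7 = 48.209 mm
Pe = 0.82 × 2.2 = 1.804 mm
D − Pe = 48.209 − 1.804 = 46.405 mm
Gross irrigation = 46.405 / 0.57 = 81.412 mm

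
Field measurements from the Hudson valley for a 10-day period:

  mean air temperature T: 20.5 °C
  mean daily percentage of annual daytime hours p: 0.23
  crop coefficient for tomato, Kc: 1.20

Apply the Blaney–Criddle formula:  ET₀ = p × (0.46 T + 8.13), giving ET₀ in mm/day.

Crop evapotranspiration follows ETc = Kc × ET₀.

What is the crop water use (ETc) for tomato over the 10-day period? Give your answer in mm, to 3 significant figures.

48.5 mm

ET₀ = 0.23 × (0.46 × 20.5 + 8.13) = 0.23 × 17.560 = 4.0388 mm/d
ETc = Kc × ET₀ = 1.20 × 4.0388 = 4.8466 mm/d
Over 10 days: 4.8466 × 10 = 48.466 mm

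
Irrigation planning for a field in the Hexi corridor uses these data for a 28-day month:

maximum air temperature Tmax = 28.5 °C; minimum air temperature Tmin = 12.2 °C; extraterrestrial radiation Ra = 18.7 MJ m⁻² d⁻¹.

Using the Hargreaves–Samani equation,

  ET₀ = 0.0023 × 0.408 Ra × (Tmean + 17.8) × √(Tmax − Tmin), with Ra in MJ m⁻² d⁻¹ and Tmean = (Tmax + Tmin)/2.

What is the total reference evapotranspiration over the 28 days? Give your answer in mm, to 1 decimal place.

75.7 mm

Tmean = (28.5 + 12.2)/2 = 20.35 °C
0.408 Ra = 0.408 × 18.7 = 7.6296 mm/d equivalent
ET₀ = 0.0023 × 7.6296 × (20.35 + 17.8) × √16.3 = 0.0023 × 7.6296 × 38.15 × 4.0373 = 2.7028 mm/d
Over 28 days: 2.7028 × 28 = 75.678 mm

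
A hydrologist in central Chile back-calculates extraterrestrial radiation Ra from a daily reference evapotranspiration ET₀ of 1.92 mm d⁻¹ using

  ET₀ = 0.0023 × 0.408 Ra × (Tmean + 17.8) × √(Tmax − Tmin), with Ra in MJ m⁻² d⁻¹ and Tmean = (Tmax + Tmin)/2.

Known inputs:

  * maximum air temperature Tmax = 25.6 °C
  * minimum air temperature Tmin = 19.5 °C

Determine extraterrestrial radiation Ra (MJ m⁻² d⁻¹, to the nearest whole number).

21 MJ m⁻² d⁻¹

Tmean = (25.6+19.5)/2 = 22.55 °C; ΔT = 6.1
Ra = ET₀ / [0.0023 × 0.408 × (Tmean+17.8) × √ΔT]
   = 1.92 / (0.0023 × 0.408 × 40.35 × 2.4698) = 20.531 MJ m⁻² d⁻¹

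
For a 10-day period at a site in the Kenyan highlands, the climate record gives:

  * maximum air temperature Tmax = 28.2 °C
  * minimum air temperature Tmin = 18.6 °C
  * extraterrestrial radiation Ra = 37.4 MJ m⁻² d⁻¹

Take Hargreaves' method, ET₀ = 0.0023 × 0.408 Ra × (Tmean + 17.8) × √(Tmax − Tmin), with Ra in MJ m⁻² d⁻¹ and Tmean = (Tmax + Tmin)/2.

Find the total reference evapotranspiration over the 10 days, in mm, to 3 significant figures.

44.8 mm

Tmean = (28.2 + 18.6)/2 = 23.40 °C
0.408 Ra = 0.408 × 37.4 = 15.2592 mm/d equivalent
ET₀ = 0.0023 × 15.2592 × (23.40 + 17.8) × √9.6 = 0.0023 × 15.2592 × 41.20 × 3.0984 = 4.4802 mm/d
Over 10 days: 4.4802 × 10 = 44.802 mm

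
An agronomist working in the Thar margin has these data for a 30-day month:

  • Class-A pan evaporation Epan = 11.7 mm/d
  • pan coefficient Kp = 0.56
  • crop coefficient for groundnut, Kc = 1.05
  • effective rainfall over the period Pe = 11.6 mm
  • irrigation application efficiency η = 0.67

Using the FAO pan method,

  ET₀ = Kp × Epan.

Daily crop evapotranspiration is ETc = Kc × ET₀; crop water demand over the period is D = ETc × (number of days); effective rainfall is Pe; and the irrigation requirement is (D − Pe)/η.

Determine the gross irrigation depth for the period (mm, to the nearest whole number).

ET₀ = 0.56 × 11.7 = 6.5520 mm/d
ETc = Kc × ET₀ = 1.05 × 6.5520 = 6.8796 mm/d
Crop demand D = ETc × 30 d = 6.8796 × 30 = 206.388 mm
D − Pe = 206.388 − 11.6 = 194.788 mm
Gross irrigation = 194.788 / 0.67 = 290.728 mm

291 mm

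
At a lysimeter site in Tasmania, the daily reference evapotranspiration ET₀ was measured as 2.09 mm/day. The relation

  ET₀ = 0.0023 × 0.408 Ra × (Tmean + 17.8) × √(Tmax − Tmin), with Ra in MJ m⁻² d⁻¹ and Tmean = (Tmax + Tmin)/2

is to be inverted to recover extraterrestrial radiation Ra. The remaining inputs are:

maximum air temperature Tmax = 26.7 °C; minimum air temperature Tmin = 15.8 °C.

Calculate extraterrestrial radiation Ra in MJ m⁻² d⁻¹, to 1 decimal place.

Tmean = (26.7+15.8)/2 = 21.25 °C; ΔT = 10.9
Ra = ET₀ / [0.0023 × 0.408 × (Tmean+17.8) × √ΔT]
   = 2.09 / (0.0023 × 0.408 × 39.05 × 3.3015) = 17.275 MJ m⁻² d⁻¹

17.3 MJ m⁻² d⁻¹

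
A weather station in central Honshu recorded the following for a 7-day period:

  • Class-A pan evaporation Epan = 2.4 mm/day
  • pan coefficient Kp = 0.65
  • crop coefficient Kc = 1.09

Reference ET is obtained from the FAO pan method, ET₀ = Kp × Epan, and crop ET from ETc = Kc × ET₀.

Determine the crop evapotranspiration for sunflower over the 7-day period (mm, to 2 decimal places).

11.90 mm

ET₀ = 0.65 × 2.4 = 1.5600 mm/d
ETc = Kc × ET₀ = 1.09 × 1.5600 = 1.7004 mm/d
Over 7 days: 1.7004 × 7 = 11.903 mm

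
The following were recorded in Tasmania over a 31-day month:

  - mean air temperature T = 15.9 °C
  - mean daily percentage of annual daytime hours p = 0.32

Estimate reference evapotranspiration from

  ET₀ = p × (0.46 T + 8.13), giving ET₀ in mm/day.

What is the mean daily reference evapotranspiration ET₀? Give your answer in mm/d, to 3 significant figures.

ET₀ = 0.32 × (0.46 × 15.9 + 8.13) = 0.32 × 15.444 = 4.9421 mm/d

4.94 mm/d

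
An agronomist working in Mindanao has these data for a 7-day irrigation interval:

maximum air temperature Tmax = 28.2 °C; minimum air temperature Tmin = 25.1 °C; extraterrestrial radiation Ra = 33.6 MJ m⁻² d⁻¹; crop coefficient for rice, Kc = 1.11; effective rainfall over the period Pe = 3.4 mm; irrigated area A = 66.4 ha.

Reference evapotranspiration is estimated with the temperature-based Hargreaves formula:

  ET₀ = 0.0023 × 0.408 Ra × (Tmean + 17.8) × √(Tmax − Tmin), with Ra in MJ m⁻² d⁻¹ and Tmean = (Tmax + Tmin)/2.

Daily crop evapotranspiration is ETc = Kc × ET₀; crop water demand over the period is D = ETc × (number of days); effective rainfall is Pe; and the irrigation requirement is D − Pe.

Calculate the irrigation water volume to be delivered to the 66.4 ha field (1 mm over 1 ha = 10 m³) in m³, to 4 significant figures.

Tmean = (28.2 + 25.1)/2 = 26.65 °C
0.408 Ra = 0.408 × 33.6 = 13.7088 mm/d equivalent
ET₀ = 0.0023 × 13.7088 × (26.65 + 17.8) × √3.1 = 0.0023 × 13.7088 × 44.45 × 1.7607 = 2.4677 mm/d
ETc = Kc × ET₀ = 1.11 × 2.4677 = 2.7391 mm/d
Crop demand D = ETc × 7 d = 2.7391 × 7 = 19.174 mm
D − Pe = 19.174 − 3.4 = 15.774 mm
Volume = 15.774 mm × 66.4 ha × 10 = 10473.9 m³

10470 m³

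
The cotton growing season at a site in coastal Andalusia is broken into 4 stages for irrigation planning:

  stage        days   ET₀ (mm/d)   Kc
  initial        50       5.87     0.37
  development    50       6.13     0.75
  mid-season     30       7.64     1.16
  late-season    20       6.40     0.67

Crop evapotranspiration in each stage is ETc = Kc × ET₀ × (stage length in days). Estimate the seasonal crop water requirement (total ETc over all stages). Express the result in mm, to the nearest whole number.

690 mm

initial: 0.37 × 5.87 × 50 = 108.60 mm
development: 0.75 × 6.13 × 50 = 229.88 mm
mid-season: 1.16 × 7.64 × 30 = 265.87 mm
late-season: 0.67 × 6.40 × 20 = 85.76 mm
Seasonal total = 690.11 mm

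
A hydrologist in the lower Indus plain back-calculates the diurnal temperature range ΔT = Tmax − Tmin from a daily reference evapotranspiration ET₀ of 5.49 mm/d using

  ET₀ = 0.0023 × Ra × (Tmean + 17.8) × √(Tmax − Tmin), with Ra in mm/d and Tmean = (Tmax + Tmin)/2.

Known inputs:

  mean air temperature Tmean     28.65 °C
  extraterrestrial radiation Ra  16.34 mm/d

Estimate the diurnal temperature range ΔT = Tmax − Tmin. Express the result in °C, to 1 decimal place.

9.9 °C

√ΔT = ET₀ / [0.0023 × Ra × (Tmean+17.8)] = 5.49 / (0.0023 × 16.34 × 46.45) = 3.1449
ΔT = 3.1449² = 9.890 °C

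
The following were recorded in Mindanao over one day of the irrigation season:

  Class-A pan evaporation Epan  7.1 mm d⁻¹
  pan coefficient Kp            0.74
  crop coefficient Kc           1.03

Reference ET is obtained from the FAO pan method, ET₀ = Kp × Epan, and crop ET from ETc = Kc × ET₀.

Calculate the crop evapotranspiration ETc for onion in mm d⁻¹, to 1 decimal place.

ET₀ = 0.74 × 7.1 = 5.2540 mm/d
ETc = Kc × ET₀ = 1.03 × 5.2540 = 5.4116 mm/d

5.4 mm d⁻¹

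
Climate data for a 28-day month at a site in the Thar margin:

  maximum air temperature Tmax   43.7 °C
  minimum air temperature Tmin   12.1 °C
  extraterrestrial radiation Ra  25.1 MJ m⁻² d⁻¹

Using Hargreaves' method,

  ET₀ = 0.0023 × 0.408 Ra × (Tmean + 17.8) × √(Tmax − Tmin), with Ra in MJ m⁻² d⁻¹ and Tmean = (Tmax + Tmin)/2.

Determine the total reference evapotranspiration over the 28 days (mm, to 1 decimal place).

169.4 mm

Tmean = (43.7 + 12.1)/2 = 27.90 °C
0.408 Ra = 0.408 × 25.1 = 10.2408 mm/d equivalent
ET₀ = 0.0023 × 10.2408 × (27.90 + 17.8) × √31.6 = 0.0023 × 10.2408 × 45.70 × 5.6214 = 6.0509 mm/d
Over 28 days: 6.0509 × 28 = 169.425 mm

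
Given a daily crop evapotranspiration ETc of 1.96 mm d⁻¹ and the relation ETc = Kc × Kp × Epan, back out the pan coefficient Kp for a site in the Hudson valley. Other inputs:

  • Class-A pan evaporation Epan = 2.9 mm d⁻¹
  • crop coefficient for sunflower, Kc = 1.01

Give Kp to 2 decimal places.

0.67

ETc = Kc × Kp × Epan  ⇒  Kp = ETc / (Kc × Epan)
Kp = 1.96 / (1.01 × 2.9) = 1.96 / 2.929 = 0.6692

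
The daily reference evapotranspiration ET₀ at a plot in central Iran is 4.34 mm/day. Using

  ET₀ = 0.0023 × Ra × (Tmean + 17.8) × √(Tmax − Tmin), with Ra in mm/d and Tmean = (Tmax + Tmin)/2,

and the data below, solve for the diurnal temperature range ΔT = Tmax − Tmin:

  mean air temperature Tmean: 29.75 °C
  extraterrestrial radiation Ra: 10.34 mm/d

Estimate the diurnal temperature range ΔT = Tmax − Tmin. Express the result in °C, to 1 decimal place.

√ΔT = ET₀ / [0.0023 × Ra × (Tmean+17.8)] = 4.34 / (0.0023 × 10.34 × 47.55) = 3.8379
ΔT = 3.8379² = 14.729 °C

14.7 °C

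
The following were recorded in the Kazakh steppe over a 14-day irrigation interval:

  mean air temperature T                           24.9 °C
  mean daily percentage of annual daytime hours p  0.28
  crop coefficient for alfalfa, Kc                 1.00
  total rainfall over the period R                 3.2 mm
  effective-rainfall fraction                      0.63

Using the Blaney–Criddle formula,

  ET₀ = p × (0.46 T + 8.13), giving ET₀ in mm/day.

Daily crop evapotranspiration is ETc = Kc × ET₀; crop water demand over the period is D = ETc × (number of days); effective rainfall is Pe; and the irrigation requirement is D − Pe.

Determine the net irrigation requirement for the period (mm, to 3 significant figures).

ET₀ = 0.28 × (0.46 × 24.9 + 8.13) = 0.28 × 19.584 = 5.4835 mm/d
ETc = Kc × ET₀ = 1.00 × 5.4835 = 5.4835 mm/d
Crop demand D = ETc × 14 d = 5.4835 × 14 = 76.769 mm
Pe = 0.63 × 3.2 = 2.016 mm
D − Pe = 76.769 − 2.016 = 74.753 mm

74.8 mm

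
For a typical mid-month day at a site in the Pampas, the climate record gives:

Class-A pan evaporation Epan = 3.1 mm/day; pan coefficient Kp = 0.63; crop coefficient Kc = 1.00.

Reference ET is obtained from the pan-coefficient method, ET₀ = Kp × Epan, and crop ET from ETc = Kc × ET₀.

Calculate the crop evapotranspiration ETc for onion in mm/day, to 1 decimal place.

ET₀ = 0.63 × 3.1 = 1.9530 mm/d
ETc = Kc × ET₀ = 1.00 × 1.9530 = 1.9530 mm/d

2.0 mm/day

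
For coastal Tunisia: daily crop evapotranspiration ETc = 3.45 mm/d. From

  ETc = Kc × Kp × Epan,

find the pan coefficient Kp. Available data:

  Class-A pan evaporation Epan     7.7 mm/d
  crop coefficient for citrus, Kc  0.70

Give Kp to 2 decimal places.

0.64

ETc = Kc × Kp × Epan  ⇒  Kp = ETc / (Kc × Epan)
Kp = 3.45 / (0.70 × 7.7) = 3.45 / 5.390 = 0.6401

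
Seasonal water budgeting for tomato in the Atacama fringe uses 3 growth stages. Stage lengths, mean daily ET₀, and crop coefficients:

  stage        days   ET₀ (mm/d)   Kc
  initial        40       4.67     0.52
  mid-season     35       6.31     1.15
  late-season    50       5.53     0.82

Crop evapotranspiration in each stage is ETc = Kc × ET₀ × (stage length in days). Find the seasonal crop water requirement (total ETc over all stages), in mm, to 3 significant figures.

initial: 0.52 × 4.67 × 40 = 97.14 mm
mid-season: 1.15 × 6.31 × 35 = 253.98 mm
late-season: 0.82 × 5.53 × 50 = 226.73 mm
Seasonal total = 577.85 mm

578 mm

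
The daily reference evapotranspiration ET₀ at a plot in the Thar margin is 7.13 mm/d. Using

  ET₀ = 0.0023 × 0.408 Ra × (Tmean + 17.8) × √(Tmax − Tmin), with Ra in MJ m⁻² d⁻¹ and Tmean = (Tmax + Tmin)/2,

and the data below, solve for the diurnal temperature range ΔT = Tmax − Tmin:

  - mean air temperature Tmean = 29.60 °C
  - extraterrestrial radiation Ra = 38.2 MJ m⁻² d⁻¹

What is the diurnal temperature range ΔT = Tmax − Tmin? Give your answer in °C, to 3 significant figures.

√ΔT = ET₀ / [0.0023 × 0.408 × Ra × (Tmean+17.8)] = 7.13 / (0.0023 × 15.5856 × 47.40) = 4.1962
ΔT = 4.1962² = 17.608 °C

17.6 °C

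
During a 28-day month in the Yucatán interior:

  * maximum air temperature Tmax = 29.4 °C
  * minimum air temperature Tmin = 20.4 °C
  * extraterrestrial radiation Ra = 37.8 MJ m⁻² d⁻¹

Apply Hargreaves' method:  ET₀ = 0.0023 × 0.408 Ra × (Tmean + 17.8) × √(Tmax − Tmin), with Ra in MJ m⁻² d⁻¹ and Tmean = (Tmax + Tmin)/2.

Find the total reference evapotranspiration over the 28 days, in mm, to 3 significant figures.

127 mm

Tmean = (29.4 + 20.4)/2 = 24.90 °C
0.408 Ra = 0.408 × 37.8 = 15.4224 mm/d equivalent
ET₀ = 0.0023 × 15.4224 × (24.90 + 17.8) × √9.0 = 0.0023 × 15.4224 × 42.70 × 3.0000 = 4.5439 mm/d
Over 28 days: 4.5439 × 28 = 127.229 mm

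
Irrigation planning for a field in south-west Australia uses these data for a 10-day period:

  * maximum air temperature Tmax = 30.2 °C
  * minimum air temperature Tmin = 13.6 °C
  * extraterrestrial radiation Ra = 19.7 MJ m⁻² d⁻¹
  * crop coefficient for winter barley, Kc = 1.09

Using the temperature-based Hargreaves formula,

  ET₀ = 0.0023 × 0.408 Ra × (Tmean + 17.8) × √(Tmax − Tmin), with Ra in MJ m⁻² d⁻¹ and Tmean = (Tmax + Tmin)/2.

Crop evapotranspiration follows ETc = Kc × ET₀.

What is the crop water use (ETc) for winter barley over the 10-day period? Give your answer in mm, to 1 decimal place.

Tmean = (30.2 + 13.6)/2 = 21.90 °C
0.408 Ra = 0.408 × 19.7 = 8.0376 mm/d equivalent
ET₀ = 0.0023 × 8.0376 × (21.90 + 17.8) × √16.6 = 0.0023 × 8.0376 × 39.70 × 4.0743 = 2.9902 mm/d
ETc = Kc × ET₀ = 1.09 × 2.9902 = 3.2593 mm/d
Over 10 days: 3.2593 × 10 = 32.593 mm

32.6 mm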